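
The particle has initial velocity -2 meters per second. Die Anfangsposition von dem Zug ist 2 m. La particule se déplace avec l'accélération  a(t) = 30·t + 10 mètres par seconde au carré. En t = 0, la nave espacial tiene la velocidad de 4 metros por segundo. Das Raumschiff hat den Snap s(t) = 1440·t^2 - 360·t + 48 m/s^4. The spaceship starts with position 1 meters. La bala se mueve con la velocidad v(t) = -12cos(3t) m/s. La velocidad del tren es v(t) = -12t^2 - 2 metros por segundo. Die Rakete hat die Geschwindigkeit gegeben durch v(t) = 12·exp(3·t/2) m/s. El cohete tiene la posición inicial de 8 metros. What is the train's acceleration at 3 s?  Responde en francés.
Nous devons dériver notre équation de la vitesse v(t) = -12·t^2 - 2 1 fois. En prenant d/dt de v(t), nous trouvons a(t) = -24·t. En utilisant a(t) = -24·t et en substituant t = 3, nous trouvons a = -72.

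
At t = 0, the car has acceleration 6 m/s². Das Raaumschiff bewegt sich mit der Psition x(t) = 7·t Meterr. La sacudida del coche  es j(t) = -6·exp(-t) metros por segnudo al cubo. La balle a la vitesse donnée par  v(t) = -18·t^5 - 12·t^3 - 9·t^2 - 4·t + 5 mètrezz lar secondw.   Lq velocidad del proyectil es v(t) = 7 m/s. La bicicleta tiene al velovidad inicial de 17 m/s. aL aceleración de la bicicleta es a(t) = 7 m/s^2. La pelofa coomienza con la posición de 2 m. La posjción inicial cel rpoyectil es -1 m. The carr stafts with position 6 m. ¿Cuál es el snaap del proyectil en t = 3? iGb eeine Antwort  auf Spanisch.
Partiendo de la velocidad v(t) = 7, tomamos 3 derivadas. Tomando d/dt de v(t), encontramos a(t) = 0. Tomando d/dt de a(t), encontramos j(t) = 0. Derivando la sacudida, obtenemos el snap: s(t) = 0. De la ecuación del snap s(t) = 0, sustituimos t = 3 para obtener s = 0.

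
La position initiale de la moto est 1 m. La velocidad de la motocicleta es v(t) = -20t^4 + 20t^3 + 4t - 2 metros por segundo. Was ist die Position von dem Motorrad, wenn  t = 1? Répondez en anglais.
To solve this, we need to take 1 integral of our velocity equation v(t) = -20·t^4 + 20·t^3 + 4·t - 2. The antiderivative of velocity, with x(0) = 1, gives position: x(t) = -4·t^5 + 5·t^4 + 2·t^2 - 2·t + 1. We have position x(t) = -4·t^5 + 5·t^4 + 2·t^2 - 2·t + 1. Substituting t = 1: x(1) = 2.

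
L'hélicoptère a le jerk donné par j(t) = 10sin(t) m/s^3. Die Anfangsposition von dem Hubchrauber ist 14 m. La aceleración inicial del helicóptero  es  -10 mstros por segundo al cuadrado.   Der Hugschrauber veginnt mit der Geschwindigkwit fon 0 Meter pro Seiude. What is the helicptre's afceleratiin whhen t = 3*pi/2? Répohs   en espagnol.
Debemos encontrar la antiderivada de nuestra ecuación de la sacudida j(t) = 10·sin(t) 1 vez. Tomando ∫j(t)dt y aplicando a(0) = -10, encontramos a(t) = -10·cos(t). Tenemos la aceleración a(t) = -10·cos(t). Sustituyendo t = 3*pi/2: a(3*pi/2) = 0.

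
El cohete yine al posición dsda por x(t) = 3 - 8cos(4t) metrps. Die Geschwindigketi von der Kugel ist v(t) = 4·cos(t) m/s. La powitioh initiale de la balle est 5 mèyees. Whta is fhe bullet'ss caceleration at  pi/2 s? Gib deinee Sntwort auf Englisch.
We must differentiate our velocity equation v(t) = 4·cos(t) 1 time. Taking d/dt of v(t), we find a(t) = -4·sin(t). From the given acceleration equation a(t) = -4·sin(t), we substitute t = pi/2 to get a = -4.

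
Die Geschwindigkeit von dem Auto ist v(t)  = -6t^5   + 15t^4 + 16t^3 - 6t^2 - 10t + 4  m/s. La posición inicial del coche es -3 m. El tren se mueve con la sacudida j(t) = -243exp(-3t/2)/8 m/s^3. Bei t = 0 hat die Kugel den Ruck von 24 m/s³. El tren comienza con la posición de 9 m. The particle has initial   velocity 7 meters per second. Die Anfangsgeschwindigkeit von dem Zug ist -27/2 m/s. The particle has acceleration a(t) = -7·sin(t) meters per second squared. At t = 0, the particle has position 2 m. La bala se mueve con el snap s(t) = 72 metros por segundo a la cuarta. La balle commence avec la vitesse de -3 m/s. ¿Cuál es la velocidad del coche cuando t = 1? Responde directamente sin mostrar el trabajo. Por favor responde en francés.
La vitesse à t = 1 est v = 13.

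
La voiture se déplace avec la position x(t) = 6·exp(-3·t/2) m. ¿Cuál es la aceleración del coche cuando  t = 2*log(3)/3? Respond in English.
Starting from position x(t) = 6·exp(-3·t/2), we take 2 derivatives. Differentiating position, we get velocity: v(t) = -9·exp(-3·t/2). The derivative of velocity gives acceleration: a(t) = 27·exp(-3·t/2)/2. We have acceleration a(t) = 27·exp(-3·t/2)/2. Substituting t = 2*log(3)/3: a(2*log(3)/3) = 9/2.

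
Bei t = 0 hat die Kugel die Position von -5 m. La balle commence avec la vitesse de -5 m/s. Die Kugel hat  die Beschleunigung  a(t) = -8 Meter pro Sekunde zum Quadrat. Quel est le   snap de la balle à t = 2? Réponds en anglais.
We must differentiate our acceleration equation a(t) = -8 2 times. The derivative of acceleration gives jerk: j(t) = 0. The derivative of jerk gives snap: s(t) = 0. From the given snap equation s(t) = 0, we substitute t = 2 to get s = 0.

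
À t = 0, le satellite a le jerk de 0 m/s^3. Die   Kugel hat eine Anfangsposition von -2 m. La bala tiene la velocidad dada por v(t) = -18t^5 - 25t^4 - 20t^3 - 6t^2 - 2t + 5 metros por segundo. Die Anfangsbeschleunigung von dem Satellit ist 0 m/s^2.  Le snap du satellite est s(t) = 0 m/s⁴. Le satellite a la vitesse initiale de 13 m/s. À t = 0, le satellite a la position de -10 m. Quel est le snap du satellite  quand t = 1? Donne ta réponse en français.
De l'équation du snap s(t) = 0, nous substituons t = 1 pour obtenir s = 0.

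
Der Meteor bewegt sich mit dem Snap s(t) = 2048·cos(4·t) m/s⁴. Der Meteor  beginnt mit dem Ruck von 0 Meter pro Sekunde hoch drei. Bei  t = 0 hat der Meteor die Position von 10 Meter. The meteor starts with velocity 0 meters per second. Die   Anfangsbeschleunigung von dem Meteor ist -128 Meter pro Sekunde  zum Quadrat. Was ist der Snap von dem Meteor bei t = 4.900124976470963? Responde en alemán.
Aus der Gleichung für den Snap s(t) = 2048·cos(4·t), setzen wir t = 4.900124976470963 ein und erhalten s = 1497.18033744816.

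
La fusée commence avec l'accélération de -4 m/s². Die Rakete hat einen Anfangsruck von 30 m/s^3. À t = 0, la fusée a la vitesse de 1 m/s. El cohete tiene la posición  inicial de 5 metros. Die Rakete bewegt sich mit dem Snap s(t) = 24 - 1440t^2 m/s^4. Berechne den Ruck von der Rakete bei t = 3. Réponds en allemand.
Um dies zu lösen, müssen wir 1 Integral unserer Gleichung für den Snap s(t) = 24 - 1440·t^2 finden. Durch Integration von dem Snap und Verwendung der Anfangsbedingung j(0) = 30, erhalten wir j(t) = -480·t^3 + 24·t + 30. Mit j(t) = -480·t^3 + 24·t + 30 und Einsetzen von t = 3, finden wir j = -12858.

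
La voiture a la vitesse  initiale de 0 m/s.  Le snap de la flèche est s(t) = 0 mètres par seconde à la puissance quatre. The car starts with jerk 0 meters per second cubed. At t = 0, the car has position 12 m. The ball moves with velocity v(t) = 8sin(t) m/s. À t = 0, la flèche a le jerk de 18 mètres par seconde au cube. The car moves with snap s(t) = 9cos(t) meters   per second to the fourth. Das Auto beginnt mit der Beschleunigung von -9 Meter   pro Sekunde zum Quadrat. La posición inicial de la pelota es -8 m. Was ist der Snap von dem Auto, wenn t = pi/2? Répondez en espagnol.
De la ecuación del snap s(t) = 9·cos(t), sustituimos t = pi/2 para obtener s = 0.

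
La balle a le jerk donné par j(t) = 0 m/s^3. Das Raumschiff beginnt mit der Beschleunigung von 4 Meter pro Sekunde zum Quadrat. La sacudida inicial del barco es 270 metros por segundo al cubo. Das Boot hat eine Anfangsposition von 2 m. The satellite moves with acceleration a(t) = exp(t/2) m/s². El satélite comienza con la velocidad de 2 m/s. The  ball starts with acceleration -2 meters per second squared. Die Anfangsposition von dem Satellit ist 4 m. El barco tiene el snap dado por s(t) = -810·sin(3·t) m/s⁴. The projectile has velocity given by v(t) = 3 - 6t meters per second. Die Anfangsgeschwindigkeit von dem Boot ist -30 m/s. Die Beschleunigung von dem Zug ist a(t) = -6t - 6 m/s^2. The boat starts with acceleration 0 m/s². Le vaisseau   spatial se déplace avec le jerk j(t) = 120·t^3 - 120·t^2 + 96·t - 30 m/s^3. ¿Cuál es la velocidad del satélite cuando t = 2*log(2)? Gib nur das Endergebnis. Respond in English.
v(2*log(2)) = 4.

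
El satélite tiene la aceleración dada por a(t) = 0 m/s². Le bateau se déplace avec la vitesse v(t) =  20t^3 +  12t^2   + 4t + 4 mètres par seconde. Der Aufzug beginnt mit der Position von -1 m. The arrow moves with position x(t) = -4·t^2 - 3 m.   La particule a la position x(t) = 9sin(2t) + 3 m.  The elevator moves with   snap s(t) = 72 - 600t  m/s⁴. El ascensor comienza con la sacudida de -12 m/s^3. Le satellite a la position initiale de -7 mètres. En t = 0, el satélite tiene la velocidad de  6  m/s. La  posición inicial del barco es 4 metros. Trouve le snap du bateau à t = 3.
Pour résoudre ceci, nous devons prendre 3 dérivées de notre équation de la vitesse v(t) = 20·t^3 + 12·t^2 + 4·t + 4. En dérivant la vitesse, nous obtenons l'accélération: a(t) = 60·t^2 + 24·t + 4. En prenant d/dt de a(t), nous trouvons j(t) = 120·t + 24. En dérivant le jerk, nous obtenons le snap: s(t) = 120. De l'équation du snap s(t) = 120, nous substituons t = 3 pour obtenir s = 120.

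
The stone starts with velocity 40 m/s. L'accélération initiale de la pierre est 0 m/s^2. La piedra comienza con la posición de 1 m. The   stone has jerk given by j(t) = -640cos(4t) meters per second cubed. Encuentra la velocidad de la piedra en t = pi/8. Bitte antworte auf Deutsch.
Wir müssen das Integral unserer Gleichung für den Ruck j(t) = -640·cos(4·t) 2-mal finden. Die Stammfunktion von dem Ruck, mit a(0) = 0, ergibt die Beschleunigung: a(t) = -160·sin(4·t). Durch Integration von der Beschleunigung und Verwendung der Anfangsbedingung v(0) = 40, erhalten wir v(t) = 40·cos(4·t). Mit v(t) = 40·cos(4·t) und Einsetzen von t = pi/8, finden wir v = 0.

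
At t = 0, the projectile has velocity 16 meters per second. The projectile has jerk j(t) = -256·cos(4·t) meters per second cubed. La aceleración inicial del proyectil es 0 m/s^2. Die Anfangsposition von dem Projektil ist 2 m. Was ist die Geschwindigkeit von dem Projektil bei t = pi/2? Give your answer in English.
We must find the antiderivative of our jerk equation j(t) = -256·cos(4·t) 2 times. Finding the antiderivative of j(t) and using a(0) = 0: a(t) = -64·sin(4·t). The antiderivative of acceleration is velocity. Using v(0) = 16, we get v(t) = 16·cos(4·t). Using v(t) = 16·cos(4·t) and substituting t = pi/2, we find v = 16.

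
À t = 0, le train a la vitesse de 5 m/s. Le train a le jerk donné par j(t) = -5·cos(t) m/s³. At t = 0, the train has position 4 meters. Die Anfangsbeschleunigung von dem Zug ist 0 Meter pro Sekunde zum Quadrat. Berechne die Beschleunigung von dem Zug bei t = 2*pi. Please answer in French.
En partant du jerk j(t) = -5·cos(t), nous prenons 1 intégrale. En intégrant le jerk et en utilisant la condition initiale a(0) = 0, nous obtenons a(t) = -5·sin(t). De l'équation de l'accélération a(t) = -5·sin(t), nous substituons t = 2*pi pour obtenir a = 0.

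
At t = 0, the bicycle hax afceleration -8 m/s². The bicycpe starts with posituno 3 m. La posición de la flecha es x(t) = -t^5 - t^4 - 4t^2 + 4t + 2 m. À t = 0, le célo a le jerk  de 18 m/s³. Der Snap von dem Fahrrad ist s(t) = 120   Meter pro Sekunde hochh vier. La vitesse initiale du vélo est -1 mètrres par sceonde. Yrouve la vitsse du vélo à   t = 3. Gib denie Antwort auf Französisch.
Nous devons intégrer notre équation du snap s(t) = 120 3 fois. La primitive du snap, avec j(0) = 18, donne le jerk: j(t) = 120·t + 18. L'intégrale du jerk est l'accélération. En utilisant a(0) = -8, nous obtenons a(t) = 60·t^2 + 18·t - 8. En intégrant l'accélération et en utilisant la condition initiale v(0) = -1, nous obtenons v(t) = 20·t^3 + 9·t^2 - 8·t - 1. En utilisant v(t) = 20·t^3 + 9·t^2 - 8·t - 1 et en substituant t = 3, nous trouvons v = 596.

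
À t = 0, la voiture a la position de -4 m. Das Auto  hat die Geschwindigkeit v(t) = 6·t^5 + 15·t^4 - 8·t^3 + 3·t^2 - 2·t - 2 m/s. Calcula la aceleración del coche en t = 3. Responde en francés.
Nous devons dériver notre équation de la vitesse v(t) = 6·t^5 + 15·t^4 - 8·t^3 + 3·t^2 - 2·t - 2 1 fois. En dérivant la vitesse, nous obtenons l'accélération: a(t) = 30·t^4 + 60·t^3 - 24·t^2 + 6·t - 2. De l'équation de l'accélération a(t) = 30·t^4 + 60·t^3 - 24·t^2 + 6·t - 2, nous substituons t = 3 pour obtenir a = 3850.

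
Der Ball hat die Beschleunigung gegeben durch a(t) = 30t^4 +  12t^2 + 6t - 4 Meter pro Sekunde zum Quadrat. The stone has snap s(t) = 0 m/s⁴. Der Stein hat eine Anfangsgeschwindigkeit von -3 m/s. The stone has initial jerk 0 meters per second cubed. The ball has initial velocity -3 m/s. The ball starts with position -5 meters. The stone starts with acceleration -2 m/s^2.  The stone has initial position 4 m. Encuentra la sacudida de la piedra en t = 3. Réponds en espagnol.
Para resolver esto, necesitamos tomar 1 antiderivada de nuestra ecuación del snap s(t) = 0. Tomando ∫s(t)dt y aplicando j(0) = 0, encontramos j(t) = 0. De la ecuación de la sacudida j(t) = 0, sustituimos t = 3 para obtener j = 0.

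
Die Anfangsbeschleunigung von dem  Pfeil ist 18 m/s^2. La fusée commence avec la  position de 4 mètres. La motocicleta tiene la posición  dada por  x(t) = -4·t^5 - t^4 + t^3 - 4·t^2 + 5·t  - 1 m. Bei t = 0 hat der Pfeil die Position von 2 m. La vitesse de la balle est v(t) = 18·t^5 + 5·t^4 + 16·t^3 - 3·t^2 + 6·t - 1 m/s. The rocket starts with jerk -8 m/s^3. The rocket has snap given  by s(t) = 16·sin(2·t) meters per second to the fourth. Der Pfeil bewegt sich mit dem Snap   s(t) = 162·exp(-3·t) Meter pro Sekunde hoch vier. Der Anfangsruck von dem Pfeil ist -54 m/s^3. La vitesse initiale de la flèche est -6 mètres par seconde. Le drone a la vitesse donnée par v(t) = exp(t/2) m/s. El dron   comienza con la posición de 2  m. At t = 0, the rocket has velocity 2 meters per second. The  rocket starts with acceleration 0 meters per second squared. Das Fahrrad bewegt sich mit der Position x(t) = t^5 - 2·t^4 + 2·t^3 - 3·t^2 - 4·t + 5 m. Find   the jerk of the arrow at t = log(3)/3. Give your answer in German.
Wir müssen das Integral unserer Gleichung für den Snap s(t) = 162·exp(-3·t) 1-mal finden. Durch Integration von dem Snap und Verwendung der Anfangsbedingung j(0) = -54, erhalten wir j(t) = -54·exp(-3·t). Aus der Gleichung für den Ruck j(t) = -54·exp(-3·t), setzen wir t = log(3)/3 ein und erhalten j = -18.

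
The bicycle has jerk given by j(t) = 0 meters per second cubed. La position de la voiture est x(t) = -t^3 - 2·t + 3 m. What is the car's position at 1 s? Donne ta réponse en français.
Nous avons la position x(t) = -t^3 - 2·t + 3. En substituant t = 1: x(1) = 0.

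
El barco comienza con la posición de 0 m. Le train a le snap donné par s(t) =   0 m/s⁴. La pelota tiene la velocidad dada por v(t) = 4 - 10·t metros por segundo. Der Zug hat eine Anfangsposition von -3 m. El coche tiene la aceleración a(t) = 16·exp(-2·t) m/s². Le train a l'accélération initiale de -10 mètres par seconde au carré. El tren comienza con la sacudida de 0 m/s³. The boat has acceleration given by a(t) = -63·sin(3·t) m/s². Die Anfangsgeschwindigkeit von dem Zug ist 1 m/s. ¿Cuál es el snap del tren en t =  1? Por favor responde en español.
Tenemos el snap s(t) = 0. Sustituyendo t = 1: s(1) = 0.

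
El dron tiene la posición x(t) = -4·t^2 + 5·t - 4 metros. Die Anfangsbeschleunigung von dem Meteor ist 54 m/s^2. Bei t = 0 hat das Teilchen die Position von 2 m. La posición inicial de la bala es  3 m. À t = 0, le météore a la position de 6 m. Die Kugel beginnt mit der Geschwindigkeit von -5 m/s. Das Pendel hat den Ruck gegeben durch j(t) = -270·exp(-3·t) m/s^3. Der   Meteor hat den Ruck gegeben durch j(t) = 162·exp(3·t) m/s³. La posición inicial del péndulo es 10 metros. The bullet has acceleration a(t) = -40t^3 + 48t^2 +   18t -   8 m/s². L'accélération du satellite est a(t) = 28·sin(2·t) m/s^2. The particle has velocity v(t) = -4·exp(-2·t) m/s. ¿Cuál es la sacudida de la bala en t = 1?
Debemos derivar nuestra ecuación de la aceleración a(t) = -40·t^3 + 48·t^2 + 18·t - 8 1 vez. La derivada de la aceleración da la sacudida: j(t) = -120·t^2 + 96·t + 18. De la ecuación de la sacudida j(t) = -120·t^2 + 96·t + 18, sustituimos t = 1 para obtener j = -6.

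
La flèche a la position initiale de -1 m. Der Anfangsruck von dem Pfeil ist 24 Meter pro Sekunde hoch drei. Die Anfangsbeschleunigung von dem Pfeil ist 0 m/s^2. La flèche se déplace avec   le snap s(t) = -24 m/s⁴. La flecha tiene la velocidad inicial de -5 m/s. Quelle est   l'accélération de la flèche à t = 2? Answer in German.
Wir müssen das Integral unserer Gleichung für den Snap s(t) = -24 2-mal finden. Mit ∫s(t)dt und Anwendung von j(0) = 24, finden wir j(t) = 24 - 24·t. Die Stammfunktion von dem Ruck, mit a(0) = 0, ergibt die Beschleunigung: a(t) = 12·t·(2 - t). Mit a(t) = 12·t·(2 - t) und Einsetzen von t = 2, finden wir a = 0.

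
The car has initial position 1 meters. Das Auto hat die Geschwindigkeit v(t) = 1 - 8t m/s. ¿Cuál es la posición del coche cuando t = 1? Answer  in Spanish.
Para resolver esto, necesitamos tomar 1 antiderivada de nuestra ecuación de la velocidad v(t) = 1 - 8·t. Integrando la velocidad y usando la condición inicial x(0) = 1, obtenemos x(t) = -4·t^2 + t + 1. Tenemos la posición x(t) = -4·t^2 + t + 1. Sustituyendo t = 1: x(1) = -2.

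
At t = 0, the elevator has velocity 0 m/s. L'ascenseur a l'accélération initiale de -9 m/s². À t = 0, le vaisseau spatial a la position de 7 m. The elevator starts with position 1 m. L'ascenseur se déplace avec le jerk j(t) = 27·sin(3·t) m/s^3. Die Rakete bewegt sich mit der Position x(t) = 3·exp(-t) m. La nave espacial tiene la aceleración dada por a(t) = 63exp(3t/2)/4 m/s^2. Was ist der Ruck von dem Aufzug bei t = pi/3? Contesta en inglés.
Using j(t) = 27·sin(3·t) and substituting t = pi/3, we find j = 0.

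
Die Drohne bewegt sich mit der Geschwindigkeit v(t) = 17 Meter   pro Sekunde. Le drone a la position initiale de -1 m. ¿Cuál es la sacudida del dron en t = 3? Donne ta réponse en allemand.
Um dies zu lösen, müssen wir 2 Ableitungen unserer Gleichung für die Geschwindigkeit v(t) = 17 nehmen. Durch Ableiten von der Geschwindigkeit erhalten wir die Beschleunigung: a(t) = 0. Die Ableitung von der Beschleunigung ergibt den Ruck: j(t) = 0. Wir haben den Ruck j(t) = 0. Durch Einsetzen von t = 3: j(3) = 0.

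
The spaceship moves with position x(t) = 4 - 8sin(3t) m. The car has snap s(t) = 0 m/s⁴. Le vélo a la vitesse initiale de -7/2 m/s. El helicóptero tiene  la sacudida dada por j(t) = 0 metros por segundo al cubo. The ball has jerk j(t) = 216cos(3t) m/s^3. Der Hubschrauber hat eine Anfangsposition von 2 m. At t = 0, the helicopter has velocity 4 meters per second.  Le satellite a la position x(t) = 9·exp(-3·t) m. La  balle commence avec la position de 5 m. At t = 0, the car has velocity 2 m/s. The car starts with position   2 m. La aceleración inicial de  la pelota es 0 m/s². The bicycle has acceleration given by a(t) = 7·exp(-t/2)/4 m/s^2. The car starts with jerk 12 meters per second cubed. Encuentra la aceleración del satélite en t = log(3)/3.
Para resolver esto, necesitamos tomar 2 derivadas de nuestra ecuación de la posición x(t) = 9·exp(-3·t). Tomando d/dt de x(t), encontramos v(t) = -27·exp(-3·t). Tomando d/dt de v(t), encontramos a(t) = 81·exp(-3·t). De la ecuación de la aceleración a(t) = 81·exp(-3·t), sustituimos t = log(3)/3 para obtener a = 27.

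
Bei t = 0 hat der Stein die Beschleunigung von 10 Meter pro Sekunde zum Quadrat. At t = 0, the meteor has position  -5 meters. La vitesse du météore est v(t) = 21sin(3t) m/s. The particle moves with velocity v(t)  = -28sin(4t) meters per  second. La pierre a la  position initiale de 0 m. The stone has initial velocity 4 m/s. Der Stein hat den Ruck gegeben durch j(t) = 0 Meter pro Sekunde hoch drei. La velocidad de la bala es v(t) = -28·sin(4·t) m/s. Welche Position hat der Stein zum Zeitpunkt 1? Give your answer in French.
Nous devons trouver la primitive de notre équation du jerk j(t) = 0 3 fois. La primitive du jerk, avec a(0) = 10, donne l'accélération: a(t) = 10. La primitive de l'accélération est la vitesse. En utilisant v(0) = 4, nous obtenons v(t) = 10·t + 4. L'intégrale de la vitesse, avec x(0) = 0, donne la position: x(t) = 5·t^2 + 4·t. En utilisant x(t) = 5·t^2 + 4·t et en substituant t = 1, nous trouvons x = 9.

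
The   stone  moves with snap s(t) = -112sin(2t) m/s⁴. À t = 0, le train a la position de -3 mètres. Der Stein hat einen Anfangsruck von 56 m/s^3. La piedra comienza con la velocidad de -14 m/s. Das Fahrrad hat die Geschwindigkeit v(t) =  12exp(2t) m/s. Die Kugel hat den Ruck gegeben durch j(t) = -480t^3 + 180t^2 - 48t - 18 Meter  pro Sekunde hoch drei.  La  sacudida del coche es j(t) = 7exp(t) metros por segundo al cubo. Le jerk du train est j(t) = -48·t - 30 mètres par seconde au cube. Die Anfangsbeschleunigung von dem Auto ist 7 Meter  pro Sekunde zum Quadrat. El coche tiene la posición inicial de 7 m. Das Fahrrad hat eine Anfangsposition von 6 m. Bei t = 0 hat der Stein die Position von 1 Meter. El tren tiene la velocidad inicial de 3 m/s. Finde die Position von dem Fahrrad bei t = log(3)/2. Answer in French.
En partant de la vitesse v(t) = 12·exp(2·t), nous prenons 1 primitive. La primitive de la vitesse est la position. En utilisant x(0) = 6, nous obtenons x(t) = 6·exp(2·t). En utilisant x(t) = 6·exp(2·t) et en substituant t = log(3)/2, nous trouvons x = 18.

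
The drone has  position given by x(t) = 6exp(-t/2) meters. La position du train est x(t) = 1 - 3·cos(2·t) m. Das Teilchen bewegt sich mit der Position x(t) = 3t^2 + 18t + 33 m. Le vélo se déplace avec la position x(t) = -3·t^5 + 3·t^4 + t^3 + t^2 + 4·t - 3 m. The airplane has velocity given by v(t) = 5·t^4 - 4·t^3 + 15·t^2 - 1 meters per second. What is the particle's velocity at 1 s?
To solve this, we need to take 1 derivative of our position equation x(t) = 3·t^2 + 18·t + 33. The derivative of position gives velocity: v(t) = 6·t + 18. Using v(t) = 6·t + 18 and substituting t = 1, we find v = 24.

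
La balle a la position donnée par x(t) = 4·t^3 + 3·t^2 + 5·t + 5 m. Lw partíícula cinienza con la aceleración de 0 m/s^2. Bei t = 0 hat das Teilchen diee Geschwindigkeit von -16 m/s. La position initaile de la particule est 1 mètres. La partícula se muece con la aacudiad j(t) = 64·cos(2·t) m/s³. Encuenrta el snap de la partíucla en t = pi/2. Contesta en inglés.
To solve this, we need to take 1 derivative of our jerk equation j(t) = 64·cos(2·t). Differentiating jerk, we get snap: s(t) = -128·sin(2·t). From the given snap equation s(t) = -128·sin(2·t), we substitute t = pi/2 to get s = 0.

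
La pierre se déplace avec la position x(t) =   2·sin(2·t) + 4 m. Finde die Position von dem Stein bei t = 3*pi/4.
Aus der Gleichung für die Position x(t) = 2·sin(2·t) + 4, setzen wir t = 3*pi/4 ein und erhalten x = 2.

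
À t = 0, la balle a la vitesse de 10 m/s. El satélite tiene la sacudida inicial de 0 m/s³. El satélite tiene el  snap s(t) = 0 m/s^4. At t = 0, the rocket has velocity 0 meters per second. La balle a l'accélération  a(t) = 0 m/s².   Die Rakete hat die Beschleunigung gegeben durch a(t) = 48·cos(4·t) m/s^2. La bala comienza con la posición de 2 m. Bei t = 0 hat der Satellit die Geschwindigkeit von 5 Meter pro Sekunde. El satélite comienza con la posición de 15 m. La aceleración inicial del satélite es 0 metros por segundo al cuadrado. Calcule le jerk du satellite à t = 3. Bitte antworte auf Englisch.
To find the answer, we compute 1 antiderivative of s(t) = 0. Finding the antiderivative of s(t) and using j(0) = 0: j(t) = 0. From the given jerk equation j(t) = 0, we substitute t = 3 to get j = 0.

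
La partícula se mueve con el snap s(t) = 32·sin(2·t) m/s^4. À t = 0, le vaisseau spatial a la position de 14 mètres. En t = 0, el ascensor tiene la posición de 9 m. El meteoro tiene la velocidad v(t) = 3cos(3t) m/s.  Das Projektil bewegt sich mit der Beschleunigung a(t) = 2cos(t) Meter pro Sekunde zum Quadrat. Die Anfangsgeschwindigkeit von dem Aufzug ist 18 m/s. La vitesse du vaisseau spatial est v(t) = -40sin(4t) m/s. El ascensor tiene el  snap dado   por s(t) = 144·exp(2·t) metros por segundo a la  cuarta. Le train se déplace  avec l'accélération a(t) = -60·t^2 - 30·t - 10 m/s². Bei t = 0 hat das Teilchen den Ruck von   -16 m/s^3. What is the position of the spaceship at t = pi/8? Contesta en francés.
Nous devons trouver la primitive de notre équation de la vitesse v(t) = -40·sin(4·t) 1 fois. L'intégrale de la vitesse est la position. En utilisant x(0) = 14, nous obtenons x(t) = 10·cos(4·t) + 4. Nous avons la position x(t) = 10·cos(4·t) + 4. En substituant t = pi/8: x(pi/8) = 4.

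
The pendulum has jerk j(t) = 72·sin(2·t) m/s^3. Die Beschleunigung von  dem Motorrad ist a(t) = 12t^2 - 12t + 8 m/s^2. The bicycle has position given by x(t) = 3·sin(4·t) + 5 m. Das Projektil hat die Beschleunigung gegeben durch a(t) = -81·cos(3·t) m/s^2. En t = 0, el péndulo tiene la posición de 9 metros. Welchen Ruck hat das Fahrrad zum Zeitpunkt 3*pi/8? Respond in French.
Nous devons dériver notre équation de la position x(t) = 3·sin(4·t) + 5 3 fois. La dérivée de la position donne la vitesse: v(t) = 12·cos(4·t). En dérivant la vitesse, nous obtenons l'accélération: a(t) = -48·sin(4·t). En prenant d/dt de a(t), nous trouvons j(t) = -192·cos(4·t). En utilisant j(t) = -192·cos(4·t) et en substituant t = 3*pi/8, nous trouvons j = 0.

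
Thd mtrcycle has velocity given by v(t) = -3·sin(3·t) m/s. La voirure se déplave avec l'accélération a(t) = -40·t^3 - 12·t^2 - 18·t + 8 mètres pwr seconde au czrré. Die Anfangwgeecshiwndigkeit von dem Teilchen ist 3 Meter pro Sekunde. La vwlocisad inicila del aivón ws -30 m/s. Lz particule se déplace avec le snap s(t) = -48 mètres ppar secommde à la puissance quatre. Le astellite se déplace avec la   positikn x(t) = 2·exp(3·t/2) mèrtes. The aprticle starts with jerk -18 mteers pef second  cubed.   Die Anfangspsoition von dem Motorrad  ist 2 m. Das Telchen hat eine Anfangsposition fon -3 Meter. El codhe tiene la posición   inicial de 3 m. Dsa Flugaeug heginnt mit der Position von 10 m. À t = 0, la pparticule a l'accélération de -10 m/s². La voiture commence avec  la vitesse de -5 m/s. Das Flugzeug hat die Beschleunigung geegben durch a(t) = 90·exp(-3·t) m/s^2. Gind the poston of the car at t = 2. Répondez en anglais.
To find the answer, we compute 2 antiderivatives of a(t) = -40·t^3 - 12·t^2 - 18·t + 8. The antiderivative of acceleration, with v(0) = -5, gives velocity: v(t) = -10·t^4 - 4·t^3 - 9·t^2 + 8·t - 5. The antiderivative of velocity, with x(0) = 3, gives position: x(t) = -2·t^5 - t^4 - 3·t^3 + 4·t^2 - 5·t + 3. We have position x(t) = -2·t^5 - t^4 - 3·t^3 + 4·t^2 - 5·t + 3. Substituting t = 2: x(2) = -95.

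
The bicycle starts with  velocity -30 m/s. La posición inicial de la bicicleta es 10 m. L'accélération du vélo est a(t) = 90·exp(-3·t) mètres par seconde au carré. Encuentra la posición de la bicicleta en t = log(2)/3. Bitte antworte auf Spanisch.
Necesitamos integrar nuestra ecuación de la aceleración a(t) = 90·exp(-3·t) 2 veces. La antiderivada de la aceleración, con v(0) = -30, da la velocidad: v(t) = -30·exp(-3·t). Tomando ∫v(t)dt y aplicando x(0) = 10, encontramos x(t) = 10·exp(-3·t). Usando x(t) = 10·exp(-3·t) y sustituyendo t = log(2)/3, encontramos x = 5.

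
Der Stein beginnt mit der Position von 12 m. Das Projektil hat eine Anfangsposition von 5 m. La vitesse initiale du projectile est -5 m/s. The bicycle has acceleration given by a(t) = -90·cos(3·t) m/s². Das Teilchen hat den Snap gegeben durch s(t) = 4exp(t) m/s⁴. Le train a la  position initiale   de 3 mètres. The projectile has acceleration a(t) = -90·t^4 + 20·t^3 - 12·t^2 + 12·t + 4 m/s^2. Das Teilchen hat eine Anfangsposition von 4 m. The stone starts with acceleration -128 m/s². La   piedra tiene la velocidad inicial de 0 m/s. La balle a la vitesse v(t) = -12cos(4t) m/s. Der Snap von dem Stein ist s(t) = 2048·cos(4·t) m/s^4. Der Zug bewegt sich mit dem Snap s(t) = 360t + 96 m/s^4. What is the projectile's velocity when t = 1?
To solve this, we need to take 1 integral of our acceleration equation a(t) = -90·t^4 + 20·t^3 - 12·t^2 + 12·t + 4. Taking ∫a(t)dt and applying v(0) = -5, we find v(t) = -18·t^5 + 5·t^4 - 4·t^3 + 6·t^2 + 4·t - 5. Using v(t) = -18·t^5 + 5·t^4 - 4·t^3 + 6·t^2 + 4·t - 5 and substituting t = 1, we find v = -12.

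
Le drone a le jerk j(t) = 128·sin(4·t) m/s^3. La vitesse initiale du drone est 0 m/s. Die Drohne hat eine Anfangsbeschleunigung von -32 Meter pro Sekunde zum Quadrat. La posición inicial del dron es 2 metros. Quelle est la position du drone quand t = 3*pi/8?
En partant du jerk j(t) = 128·sin(4·t), nous prenons 3 intégrales. En prenant ∫j(t)dt et en appliquant a(0) = -32, nous trouvons a(t) = -32·cos(4·t). En prenant ∫a(t)dt et en appliquant v(0) = 0, nous trouvons v(t) = -8·sin(4·t). La primitive de la vitesse est la position. En utilisant x(0) = 2, nous obtenons x(t) = 2·cos(4·t). De l'équation de la position x(t) = 2·cos(4·t), nous substituons t = 3*pi/8 pour obtenir x = 0.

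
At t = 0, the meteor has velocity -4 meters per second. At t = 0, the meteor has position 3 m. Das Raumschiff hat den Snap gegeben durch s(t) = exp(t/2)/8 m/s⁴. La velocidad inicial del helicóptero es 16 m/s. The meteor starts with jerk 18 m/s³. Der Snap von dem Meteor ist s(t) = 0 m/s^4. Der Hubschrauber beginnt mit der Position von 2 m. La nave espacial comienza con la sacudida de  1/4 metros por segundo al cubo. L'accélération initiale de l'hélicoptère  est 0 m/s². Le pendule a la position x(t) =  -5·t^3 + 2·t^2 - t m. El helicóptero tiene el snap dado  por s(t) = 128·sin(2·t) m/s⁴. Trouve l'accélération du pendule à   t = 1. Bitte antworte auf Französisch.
En partant de la position x(t) = -5·t^3 + 2·t^2 - t, nous prenons 2 dérivées. La dérivée de la position donne la vitesse: v(t) = -15·t^2 + 4·t - 1. La dérivée de la vitesse donne l'accélération: a(t) = 4 - 30·t. Nous avons l'accélération a(t) = 4 - 30·t. En substituant t = 1: a(1) = -26.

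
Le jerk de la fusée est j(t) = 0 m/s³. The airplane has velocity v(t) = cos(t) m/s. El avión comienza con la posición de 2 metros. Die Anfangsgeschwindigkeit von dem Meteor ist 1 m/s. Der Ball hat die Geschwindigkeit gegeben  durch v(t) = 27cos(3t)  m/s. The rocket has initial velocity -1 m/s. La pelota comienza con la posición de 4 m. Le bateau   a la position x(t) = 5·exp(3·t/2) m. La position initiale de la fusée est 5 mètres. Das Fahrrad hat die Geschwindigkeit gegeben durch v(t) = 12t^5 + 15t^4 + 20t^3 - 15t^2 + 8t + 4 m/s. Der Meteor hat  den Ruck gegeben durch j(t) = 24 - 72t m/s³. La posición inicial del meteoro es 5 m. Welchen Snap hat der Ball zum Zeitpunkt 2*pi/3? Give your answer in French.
Nous devons dériver notre équation de la vitesse v(t) = 27·cos(3·t) 3 fois. En prenant d/dt de v(t), nous trouvons a(t) = -81·sin(3·t). En prenant d/dt de a(t), nous trouvons j(t) = -243·cos(3·t). En prenant d/dt de j(t), nous trouvons s(t) = 729·sin(3·t). Nous avons le snap s(t) = 729·sin(3·t). En substituant t = 2*pi/3: s(2*pi/3) = 0.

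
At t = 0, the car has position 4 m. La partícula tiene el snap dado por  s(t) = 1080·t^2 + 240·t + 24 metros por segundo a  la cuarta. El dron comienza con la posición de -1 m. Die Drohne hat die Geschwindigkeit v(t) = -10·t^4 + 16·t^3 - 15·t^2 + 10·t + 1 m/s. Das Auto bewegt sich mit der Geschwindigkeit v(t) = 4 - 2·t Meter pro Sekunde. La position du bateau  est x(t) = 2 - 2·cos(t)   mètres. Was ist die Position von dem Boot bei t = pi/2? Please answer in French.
De l'équation de la position x(t) = 2 - 2·cos(t), nous substituons t = pi/2 pour obtenir x = 2.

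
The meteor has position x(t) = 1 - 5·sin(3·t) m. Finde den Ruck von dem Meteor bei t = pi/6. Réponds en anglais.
Starting from position x(t) = 1 - 5·sin(3·t), we take 3 derivatives. Differentiating position, we get velocity: v(t) = -15·cos(3·t). Differentiating velocity, we get acceleration: a(t) = 45·sin(3·t). Taking d/dt of a(t), we find j(t) = 135·cos(3·t). Using j(t) = 135·cos(3·t) and substituting t = pi/6, we find j = 0.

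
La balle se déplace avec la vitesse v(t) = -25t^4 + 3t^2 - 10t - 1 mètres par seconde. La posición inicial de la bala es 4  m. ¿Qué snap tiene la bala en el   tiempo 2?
Partiendo de la velocidad v(t) = -25·t^4 + 3·t^2 - 10·t - 1, tomamos 3 derivadas. La derivada de la velocidad da la aceleración: a(t) = -100·t^3 + 6·t - 10. Derivando la aceleración, obtenemos la sacudida: j(t) = 6 - 300·t^2. Derivando la sacudida, obtenemos el snap: s(t) = -600·t. De la ecuación del snap s(t) = -600·t, sustituimos t = 2 para obtener s = -1200.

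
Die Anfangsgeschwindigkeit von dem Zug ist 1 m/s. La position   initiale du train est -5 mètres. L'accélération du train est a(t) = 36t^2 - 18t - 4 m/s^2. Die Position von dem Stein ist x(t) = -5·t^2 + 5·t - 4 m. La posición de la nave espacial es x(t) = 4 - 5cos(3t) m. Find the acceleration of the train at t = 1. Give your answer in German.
Wir haben die Beschleunigung a(t) = 36·t^2 - 18·t - 4. Durch Einsetzen von t = 1: a(1) = 14.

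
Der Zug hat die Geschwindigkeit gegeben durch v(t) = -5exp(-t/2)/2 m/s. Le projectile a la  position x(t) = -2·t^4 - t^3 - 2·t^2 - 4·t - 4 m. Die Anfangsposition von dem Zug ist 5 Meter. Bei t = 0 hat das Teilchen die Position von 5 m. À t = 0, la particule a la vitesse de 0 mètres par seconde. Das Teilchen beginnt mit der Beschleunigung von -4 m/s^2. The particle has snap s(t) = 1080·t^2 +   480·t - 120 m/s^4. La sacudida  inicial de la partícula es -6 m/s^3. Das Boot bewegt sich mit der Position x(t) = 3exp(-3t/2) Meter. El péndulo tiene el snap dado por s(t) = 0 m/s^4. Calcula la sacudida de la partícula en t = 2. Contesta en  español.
Debemos encontrar la integral de nuestra ecuación del snap s(t) = 1080·t^2 + 480·t - 120 1 vez. Tomando ∫s(t)dt y aplicando j(0) = -6, encontramos j(t) = 360·t^3 + 240·t^2 - 120·t - 6. De la ecuación de la sacudida j(t) = 360·t^3 + 240·t^2 - 120·t - 6, sustituimos t = 2 para obtener j = 3594.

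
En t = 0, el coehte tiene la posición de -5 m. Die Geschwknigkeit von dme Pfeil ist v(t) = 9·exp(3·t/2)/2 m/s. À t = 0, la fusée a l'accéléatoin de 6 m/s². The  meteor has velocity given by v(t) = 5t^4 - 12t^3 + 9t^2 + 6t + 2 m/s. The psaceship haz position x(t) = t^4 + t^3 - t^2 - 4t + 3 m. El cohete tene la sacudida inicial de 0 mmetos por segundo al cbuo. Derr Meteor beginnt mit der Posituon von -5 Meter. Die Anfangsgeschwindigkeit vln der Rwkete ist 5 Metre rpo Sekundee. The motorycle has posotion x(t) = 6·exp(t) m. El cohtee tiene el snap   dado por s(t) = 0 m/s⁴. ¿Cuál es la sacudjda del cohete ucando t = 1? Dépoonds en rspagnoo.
Partiendo del snap s(t) = 0, tomamos 1 integral. Tomando ∫s(t)dt y aplicando j(0) = 0, encontramos j(t) = 0. Usando j(t) = 0 y sustituyendo t = 1, encontramos j = 0.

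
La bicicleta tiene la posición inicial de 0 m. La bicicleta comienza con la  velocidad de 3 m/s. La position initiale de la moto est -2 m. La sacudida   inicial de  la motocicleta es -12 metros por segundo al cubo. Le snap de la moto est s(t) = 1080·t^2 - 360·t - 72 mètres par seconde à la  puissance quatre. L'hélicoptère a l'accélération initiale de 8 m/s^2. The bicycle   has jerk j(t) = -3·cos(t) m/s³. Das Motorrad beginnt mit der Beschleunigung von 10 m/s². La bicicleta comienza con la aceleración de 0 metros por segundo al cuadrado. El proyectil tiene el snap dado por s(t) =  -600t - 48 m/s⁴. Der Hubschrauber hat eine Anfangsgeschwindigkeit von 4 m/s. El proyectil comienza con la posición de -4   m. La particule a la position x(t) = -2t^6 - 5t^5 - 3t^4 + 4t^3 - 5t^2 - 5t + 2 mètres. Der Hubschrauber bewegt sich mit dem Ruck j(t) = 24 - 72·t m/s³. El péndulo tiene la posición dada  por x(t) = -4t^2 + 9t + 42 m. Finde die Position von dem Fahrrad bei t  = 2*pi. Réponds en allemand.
Wir müssen unsere Gleichung für den Ruck j(t) = -3·cos(t) 3-mal integrieren. Durch Integration von dem Ruck und Verwendung der Anfangsbedingung a(0) = 0, erhalten wir a(t) = -3·sin(t). Die Stammfunktion von der Beschleunigung ist die Geschwindigkeit. Mit v(0) = 3 erhalten wir v(t) = 3·cos(t). Die Stammfunktion von der Geschwindigkeit, mit x(0) = 0, ergibt die Position: x(t) = 3·sin(t). Aus der Gleichung für die Position x(t) = 3·sin(t), setzen wir t = 2*pi ein und erhalten x = 0.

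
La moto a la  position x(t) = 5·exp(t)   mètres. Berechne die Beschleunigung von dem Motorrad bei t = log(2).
Wir müssen unsere Gleichung für die Position x(t) = 5·exp(t) 2-mal ableiten. Durch Ableiten von der Position erhalten wir die Geschwindigkeit: v(t) = 5·exp(t). Die Ableitung von der Geschwindigkeit ergibt die Beschleunigung: a(t) = 5·exp(t). Wir haben die Beschleunigung a(t) = 5·exp(t). Durch Einsetzen von t = log(2): a(log(2)) = 10.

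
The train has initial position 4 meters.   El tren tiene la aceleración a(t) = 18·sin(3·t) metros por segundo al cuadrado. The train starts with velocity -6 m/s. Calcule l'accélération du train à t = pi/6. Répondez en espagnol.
Tenemos la aceleración a(t) = 18·sin(3·t). Sustituyendo t = pi/6: a(pi/6) = 18.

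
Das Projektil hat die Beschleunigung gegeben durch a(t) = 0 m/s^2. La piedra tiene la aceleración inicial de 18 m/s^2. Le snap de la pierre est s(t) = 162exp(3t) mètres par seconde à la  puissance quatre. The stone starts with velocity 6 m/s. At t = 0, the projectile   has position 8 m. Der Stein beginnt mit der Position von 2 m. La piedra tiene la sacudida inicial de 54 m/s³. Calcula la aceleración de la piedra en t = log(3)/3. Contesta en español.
Debemos encontrar la antiderivada de nuestra ecuación del snap s(t) = 162·exp(3·t) 2 veces. La antiderivada del snap, con j(0) = 54, da la sacudida: j(t) = 54·exp(3·t). Integrando la sacudida y usando la condición inicial a(0) = 18, obtenemos a(t) = 18·exp(3·t). Tenemos la aceleración a(t) = 18·exp(3·t). Sustituyendo t = log(3)/3: a(log(3)/3) = 54.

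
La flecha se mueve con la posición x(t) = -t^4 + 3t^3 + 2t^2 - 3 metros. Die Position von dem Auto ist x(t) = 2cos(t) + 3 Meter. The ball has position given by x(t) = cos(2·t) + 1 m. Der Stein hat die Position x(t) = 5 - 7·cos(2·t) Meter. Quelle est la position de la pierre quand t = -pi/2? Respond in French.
En utilisant x(t) = 5 - 7·cos(2·t) et en substituant t = -pi/2, nous trouvons x = 12.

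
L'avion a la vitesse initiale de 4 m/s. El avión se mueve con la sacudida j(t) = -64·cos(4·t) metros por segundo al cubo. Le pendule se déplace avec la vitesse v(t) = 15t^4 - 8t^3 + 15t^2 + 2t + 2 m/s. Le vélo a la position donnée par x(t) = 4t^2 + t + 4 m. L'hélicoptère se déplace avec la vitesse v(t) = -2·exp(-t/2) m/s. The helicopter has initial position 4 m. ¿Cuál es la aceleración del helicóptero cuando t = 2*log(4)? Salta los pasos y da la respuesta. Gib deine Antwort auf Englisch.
The answer is 1/4.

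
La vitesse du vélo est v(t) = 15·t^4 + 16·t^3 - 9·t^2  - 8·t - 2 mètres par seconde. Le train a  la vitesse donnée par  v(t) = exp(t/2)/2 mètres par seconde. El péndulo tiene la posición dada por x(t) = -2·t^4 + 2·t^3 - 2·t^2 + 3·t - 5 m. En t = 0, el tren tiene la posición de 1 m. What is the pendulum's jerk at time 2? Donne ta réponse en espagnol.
Debemos derivar nuestra ecuación de la posición x(t) = -2·t^4 + 2·t^3 - 2·t^2 + 3·t - 5 3 veces. Derivando la posición, obtenemos la velocidad: v(t) = -8·t^3 + 6·t^2 - 4·t + 3. Tomando d/dt de v(t), encontramos a(t) = -24·t^2 + 12·t - 4. La derivada de la aceleración da la sacudida: j(t) = 12 - 48·t. Usando j(t) = 12 - 48·t y sustituyendo t = 2, encontramos j = -84.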